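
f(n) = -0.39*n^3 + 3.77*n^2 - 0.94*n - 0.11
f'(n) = -1.17*n^2 + 7.54*n - 0.94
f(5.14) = 41.70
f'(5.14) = 6.90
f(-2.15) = 23.21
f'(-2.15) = -22.56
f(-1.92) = 18.35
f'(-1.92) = -19.73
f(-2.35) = 27.98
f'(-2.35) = -25.12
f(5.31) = 42.81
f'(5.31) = 6.11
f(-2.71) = 37.89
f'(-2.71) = -29.97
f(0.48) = 0.26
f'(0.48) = 2.41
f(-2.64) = 35.82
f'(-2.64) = -29.00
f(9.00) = 12.49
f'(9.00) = -27.85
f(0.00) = -0.11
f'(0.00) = -0.94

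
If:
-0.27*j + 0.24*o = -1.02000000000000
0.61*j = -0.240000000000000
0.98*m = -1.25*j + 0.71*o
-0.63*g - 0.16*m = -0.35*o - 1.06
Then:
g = -0.19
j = -0.39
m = -2.90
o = -4.69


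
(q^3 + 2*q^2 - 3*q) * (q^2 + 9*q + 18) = q^5 + 11*q^4 + 33*q^3 + 9*q^2 - 54*q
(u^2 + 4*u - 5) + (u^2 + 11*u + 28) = 2*u^2 + 15*u + 23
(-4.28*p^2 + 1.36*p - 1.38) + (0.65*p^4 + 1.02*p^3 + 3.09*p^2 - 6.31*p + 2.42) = 0.65*p^4 + 1.02*p^3 - 1.19*p^2 - 4.95*p + 1.04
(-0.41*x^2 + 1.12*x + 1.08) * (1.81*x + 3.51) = -0.7421*x^3 + 0.5881*x^2 + 5.886*x + 3.7908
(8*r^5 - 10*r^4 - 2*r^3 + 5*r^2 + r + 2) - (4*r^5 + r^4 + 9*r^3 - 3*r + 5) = 4*r^5 - 11*r^4 - 11*r^3 + 5*r^2 + 4*r - 3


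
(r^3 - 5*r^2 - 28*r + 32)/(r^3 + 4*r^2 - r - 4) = (r - 8)/(r + 1)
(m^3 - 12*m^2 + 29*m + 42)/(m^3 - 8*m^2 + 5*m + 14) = (m - 6)/(m - 2)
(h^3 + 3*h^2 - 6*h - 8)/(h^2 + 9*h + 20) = (h^2 - h - 2)/(h + 5)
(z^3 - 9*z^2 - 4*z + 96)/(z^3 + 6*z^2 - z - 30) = (z^2 - 12*z + 32)/(z^2 + 3*z - 10)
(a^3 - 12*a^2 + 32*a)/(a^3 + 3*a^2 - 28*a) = (a - 8)/(a + 7)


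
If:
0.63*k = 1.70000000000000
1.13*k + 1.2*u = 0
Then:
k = 2.70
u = -2.54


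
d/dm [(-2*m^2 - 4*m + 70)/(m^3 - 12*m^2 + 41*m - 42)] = 2*(m^4 + 4*m^3 - 170*m^2 + 924*m - 1351)/(m^6 - 24*m^5 + 226*m^4 - 1068*m^3 + 2689*m^2 - 3444*m + 1764)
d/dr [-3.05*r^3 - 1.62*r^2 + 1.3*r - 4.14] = -9.15*r^2 - 3.24*r + 1.3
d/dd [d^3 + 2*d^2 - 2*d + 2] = 3*d^2 + 4*d - 2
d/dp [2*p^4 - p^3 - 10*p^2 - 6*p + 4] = 8*p^3 - 3*p^2 - 20*p - 6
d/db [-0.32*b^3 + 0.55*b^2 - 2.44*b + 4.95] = -0.96*b^2 + 1.1*b - 2.44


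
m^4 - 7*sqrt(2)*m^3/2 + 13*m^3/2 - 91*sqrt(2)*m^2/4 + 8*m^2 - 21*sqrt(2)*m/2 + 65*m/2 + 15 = (m + 1/2)*(m + 6)*(m - 5*sqrt(2)/2)*(m - sqrt(2))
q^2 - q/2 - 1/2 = (q - 1)*(q + 1/2)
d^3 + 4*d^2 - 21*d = d*(d - 3)*(d + 7)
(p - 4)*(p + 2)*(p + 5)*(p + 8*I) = p^4 + 3*p^3 + 8*I*p^3 - 18*p^2 + 24*I*p^2 - 40*p - 144*I*p - 320*I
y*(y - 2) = y^2 - 2*y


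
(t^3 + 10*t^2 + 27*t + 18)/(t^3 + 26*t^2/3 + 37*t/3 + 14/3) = 3*(t^2 + 9*t + 18)/(3*t^2 + 23*t + 14)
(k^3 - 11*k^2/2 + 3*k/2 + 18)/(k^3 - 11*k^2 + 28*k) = (2*k^2 - 3*k - 9)/(2*k*(k - 7))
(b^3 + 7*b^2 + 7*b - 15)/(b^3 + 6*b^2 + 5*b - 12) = (b + 5)/(b + 4)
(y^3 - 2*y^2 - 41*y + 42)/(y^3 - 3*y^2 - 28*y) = (y^2 + 5*y - 6)/(y*(y + 4))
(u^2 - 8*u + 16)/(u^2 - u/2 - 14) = 2*(u - 4)/(2*u + 7)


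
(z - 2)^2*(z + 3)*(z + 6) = z^4 + 5*z^3 - 14*z^2 - 36*z + 72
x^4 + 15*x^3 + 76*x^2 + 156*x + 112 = (x + 2)^2*(x + 4)*(x + 7)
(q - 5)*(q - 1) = q^2 - 6*q + 5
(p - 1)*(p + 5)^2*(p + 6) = p^4 + 15*p^3 + 69*p^2 + 65*p - 150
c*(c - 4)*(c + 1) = c^3 - 3*c^2 - 4*c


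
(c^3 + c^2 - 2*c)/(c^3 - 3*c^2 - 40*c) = (-c^2 - c + 2)/(-c^2 + 3*c + 40)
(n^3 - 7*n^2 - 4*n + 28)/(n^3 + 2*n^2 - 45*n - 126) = (n^2 - 4)/(n^2 + 9*n + 18)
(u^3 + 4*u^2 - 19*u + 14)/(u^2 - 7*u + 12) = (u^3 + 4*u^2 - 19*u + 14)/(u^2 - 7*u + 12)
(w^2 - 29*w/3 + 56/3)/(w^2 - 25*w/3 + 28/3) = (3*w - 8)/(3*w - 4)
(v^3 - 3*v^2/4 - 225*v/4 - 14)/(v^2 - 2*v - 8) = (-4*v^3 + 3*v^2 + 225*v + 56)/(4*(-v^2 + 2*v + 8))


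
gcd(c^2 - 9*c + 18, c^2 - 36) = c - 6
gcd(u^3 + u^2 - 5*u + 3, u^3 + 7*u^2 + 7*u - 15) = u^2 + 2*u - 3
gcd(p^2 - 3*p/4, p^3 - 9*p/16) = p^2 - 3*p/4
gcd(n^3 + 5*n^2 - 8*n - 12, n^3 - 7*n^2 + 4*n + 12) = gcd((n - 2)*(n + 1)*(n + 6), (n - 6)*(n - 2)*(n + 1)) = n^2 - n - 2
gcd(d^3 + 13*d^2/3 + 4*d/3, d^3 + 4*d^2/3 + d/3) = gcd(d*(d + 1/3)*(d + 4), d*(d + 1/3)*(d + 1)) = d^2 + d/3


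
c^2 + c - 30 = (c - 5)*(c + 6)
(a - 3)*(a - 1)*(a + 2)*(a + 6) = a^4 + 4*a^3 - 17*a^2 - 24*a + 36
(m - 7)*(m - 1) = m^2 - 8*m + 7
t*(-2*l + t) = -2*l*t + t^2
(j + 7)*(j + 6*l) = j^2 + 6*j*l + 7*j + 42*l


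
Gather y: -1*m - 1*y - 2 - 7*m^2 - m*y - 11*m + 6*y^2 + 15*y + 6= -7*m^2 - 12*m + 6*y^2 + y*(14 - m) + 4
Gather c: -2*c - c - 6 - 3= -3*c - 9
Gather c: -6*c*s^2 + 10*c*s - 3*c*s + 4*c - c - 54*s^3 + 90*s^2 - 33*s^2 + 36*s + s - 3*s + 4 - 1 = c*(-6*s^2 + 7*s + 3) - 54*s^3 + 57*s^2 + 34*s + 3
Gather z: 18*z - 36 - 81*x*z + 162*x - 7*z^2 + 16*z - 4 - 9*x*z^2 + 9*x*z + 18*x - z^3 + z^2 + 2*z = 180*x - z^3 + z^2*(-9*x - 6) + z*(36 - 72*x) - 40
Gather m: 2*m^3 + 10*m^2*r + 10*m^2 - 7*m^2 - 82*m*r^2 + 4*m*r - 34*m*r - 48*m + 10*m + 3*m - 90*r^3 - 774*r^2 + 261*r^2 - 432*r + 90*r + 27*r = 2*m^3 + m^2*(10*r + 3) + m*(-82*r^2 - 30*r - 35) - 90*r^3 - 513*r^2 - 315*r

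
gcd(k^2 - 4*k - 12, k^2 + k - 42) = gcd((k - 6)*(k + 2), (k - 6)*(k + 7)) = k - 6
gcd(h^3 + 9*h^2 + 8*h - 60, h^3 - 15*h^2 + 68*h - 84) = h - 2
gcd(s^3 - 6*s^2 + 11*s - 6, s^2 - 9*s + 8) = s - 1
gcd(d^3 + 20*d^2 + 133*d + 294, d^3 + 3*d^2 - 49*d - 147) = d + 7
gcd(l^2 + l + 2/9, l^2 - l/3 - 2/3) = l + 2/3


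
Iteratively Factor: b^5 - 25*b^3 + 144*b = (b)*(b^4 - 25*b^2 + 144) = b*(b - 4)*(b^3 + 4*b^2 - 9*b - 36) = b*(b - 4)*(b + 4)*(b^2 - 9) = b*(b - 4)*(b - 3)*(b + 4)*(b + 3)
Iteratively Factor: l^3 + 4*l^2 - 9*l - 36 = (l - 3)*(l^2 + 7*l + 12) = (l - 3)*(l + 4)*(l + 3)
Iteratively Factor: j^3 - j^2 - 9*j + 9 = (j - 3)*(j^2 + 2*j - 3) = (j - 3)*(j - 1)*(j + 3)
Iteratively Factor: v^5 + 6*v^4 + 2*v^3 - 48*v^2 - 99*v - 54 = (v + 1)*(v^4 + 5*v^3 - 3*v^2 - 45*v - 54) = (v + 1)*(v + 2)*(v^3 + 3*v^2 - 9*v - 27) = (v + 1)*(v + 2)*(v + 3)*(v^2 - 9) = (v + 1)*(v + 2)*(v + 3)^2*(v - 3)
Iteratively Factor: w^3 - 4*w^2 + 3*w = (w - 3)*(w^2 - w) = w*(w - 3)*(w - 1)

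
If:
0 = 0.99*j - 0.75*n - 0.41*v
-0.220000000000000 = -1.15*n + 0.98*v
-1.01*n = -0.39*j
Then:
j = -0.18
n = -0.07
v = -0.31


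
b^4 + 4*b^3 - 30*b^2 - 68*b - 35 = (b - 5)*(b + 1)^2*(b + 7)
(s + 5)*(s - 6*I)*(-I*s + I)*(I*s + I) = s^4 + 5*s^3 - 6*I*s^3 - s^2 - 30*I*s^2 - 5*s + 6*I*s + 30*I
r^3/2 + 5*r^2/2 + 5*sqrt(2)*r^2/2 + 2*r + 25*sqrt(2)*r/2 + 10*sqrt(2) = (r/2 + 1/2)*(r + 4)*(r + 5*sqrt(2))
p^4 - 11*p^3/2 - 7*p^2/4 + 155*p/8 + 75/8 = (p - 5)*(p - 5/2)*(p + 1/2)*(p + 3/2)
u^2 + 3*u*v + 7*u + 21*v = (u + 7)*(u + 3*v)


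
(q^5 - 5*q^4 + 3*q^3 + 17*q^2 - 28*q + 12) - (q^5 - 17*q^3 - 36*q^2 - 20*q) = -5*q^4 + 20*q^3 + 53*q^2 - 8*q + 12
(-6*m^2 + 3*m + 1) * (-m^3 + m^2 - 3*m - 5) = 6*m^5 - 9*m^4 + 20*m^3 + 22*m^2 - 18*m - 5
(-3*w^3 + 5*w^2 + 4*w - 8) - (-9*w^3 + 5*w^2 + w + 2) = 6*w^3 + 3*w - 10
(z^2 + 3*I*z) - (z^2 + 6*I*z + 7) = -3*I*z - 7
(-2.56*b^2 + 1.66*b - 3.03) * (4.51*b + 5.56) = -11.5456*b^3 - 6.747*b^2 - 4.4357*b - 16.8468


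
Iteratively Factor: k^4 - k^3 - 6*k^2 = (k + 2)*(k^3 - 3*k^2) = (k - 3)*(k + 2)*(k^2) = k*(k - 3)*(k + 2)*(k)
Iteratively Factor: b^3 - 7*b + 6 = (b - 2)*(b^2 + 2*b - 3) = (b - 2)*(b + 3)*(b - 1)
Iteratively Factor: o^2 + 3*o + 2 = (o + 1)*(o + 2)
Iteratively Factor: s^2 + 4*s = (s + 4)*(s)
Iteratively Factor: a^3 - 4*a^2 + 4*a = (a - 2)*(a^2 - 2*a) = a*(a - 2)*(a - 2)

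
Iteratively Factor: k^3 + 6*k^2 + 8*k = (k + 4)*(k^2 + 2*k) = (k + 2)*(k + 4)*(k)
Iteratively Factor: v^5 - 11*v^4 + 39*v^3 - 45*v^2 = (v - 5)*(v^4 - 6*v^3 + 9*v^2) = (v - 5)*(v - 3)*(v^3 - 3*v^2) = v*(v - 5)*(v - 3)*(v^2 - 3*v) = v*(v - 5)*(v - 3)^2*(v)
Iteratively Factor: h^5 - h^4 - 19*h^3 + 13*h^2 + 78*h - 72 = (h - 1)*(h^4 - 19*h^2 - 6*h + 72) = (h - 4)*(h - 1)*(h^3 + 4*h^2 - 3*h - 18) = (h - 4)*(h - 1)*(h + 3)*(h^2 + h - 6) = (h - 4)*(h - 1)*(h + 3)^2*(h - 2)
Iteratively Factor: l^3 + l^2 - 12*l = (l - 3)*(l^2 + 4*l) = l*(l - 3)*(l + 4)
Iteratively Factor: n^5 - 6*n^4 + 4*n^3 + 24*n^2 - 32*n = (n - 2)*(n^4 - 4*n^3 - 4*n^2 + 16*n) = (n - 4)*(n - 2)*(n^3 - 4*n) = n*(n - 4)*(n - 2)*(n^2 - 4) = n*(n - 4)*(n - 2)^2*(n + 2)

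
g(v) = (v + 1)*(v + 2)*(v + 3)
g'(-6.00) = 47.00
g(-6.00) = -60.00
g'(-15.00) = 506.00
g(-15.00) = -2184.00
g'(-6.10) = 49.43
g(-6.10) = -64.82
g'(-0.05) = 10.41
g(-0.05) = 5.46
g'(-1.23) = 0.78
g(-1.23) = -0.31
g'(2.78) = 67.55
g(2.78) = 104.44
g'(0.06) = 11.73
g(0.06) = 6.68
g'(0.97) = 25.46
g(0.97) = 23.23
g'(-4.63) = 19.75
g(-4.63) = -15.56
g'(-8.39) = 121.50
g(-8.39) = -254.53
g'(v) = (v + 1)*(v + 2) + (v + 1)*(v + 3) + (v + 2)*(v + 3)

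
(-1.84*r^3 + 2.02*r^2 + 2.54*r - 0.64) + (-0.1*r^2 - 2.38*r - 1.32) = -1.84*r^3 + 1.92*r^2 + 0.16*r - 1.96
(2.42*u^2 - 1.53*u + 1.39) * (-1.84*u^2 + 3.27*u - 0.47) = -4.4528*u^4 + 10.7286*u^3 - 8.6981*u^2 + 5.2644*u - 0.6533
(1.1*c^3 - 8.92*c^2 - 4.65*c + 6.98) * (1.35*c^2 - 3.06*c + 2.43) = 1.485*c^5 - 15.408*c^4 + 23.6907*c^3 + 1.9764*c^2 - 32.6583*c + 16.9614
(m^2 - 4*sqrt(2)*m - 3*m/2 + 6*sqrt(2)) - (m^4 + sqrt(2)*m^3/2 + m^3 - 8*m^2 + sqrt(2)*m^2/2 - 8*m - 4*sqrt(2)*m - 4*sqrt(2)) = -m^4 - m^3 - sqrt(2)*m^3/2 - sqrt(2)*m^2/2 + 9*m^2 + 13*m/2 + 10*sqrt(2)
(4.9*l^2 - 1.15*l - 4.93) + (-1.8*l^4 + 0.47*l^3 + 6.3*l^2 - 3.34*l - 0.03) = -1.8*l^4 + 0.47*l^3 + 11.2*l^2 - 4.49*l - 4.96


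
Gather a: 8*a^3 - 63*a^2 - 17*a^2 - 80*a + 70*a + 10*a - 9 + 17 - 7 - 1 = 8*a^3 - 80*a^2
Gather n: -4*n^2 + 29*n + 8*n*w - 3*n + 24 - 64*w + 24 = -4*n^2 + n*(8*w + 26) - 64*w + 48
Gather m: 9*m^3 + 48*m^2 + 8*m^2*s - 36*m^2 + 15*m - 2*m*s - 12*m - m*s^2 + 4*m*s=9*m^3 + m^2*(8*s + 12) + m*(-s^2 + 2*s + 3)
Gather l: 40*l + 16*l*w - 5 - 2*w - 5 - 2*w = l*(16*w + 40) - 4*w - 10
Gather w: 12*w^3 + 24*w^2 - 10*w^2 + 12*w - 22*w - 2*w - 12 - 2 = 12*w^3 + 14*w^2 - 12*w - 14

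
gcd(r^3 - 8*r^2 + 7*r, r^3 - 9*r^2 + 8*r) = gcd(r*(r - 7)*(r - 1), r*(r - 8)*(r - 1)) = r^2 - r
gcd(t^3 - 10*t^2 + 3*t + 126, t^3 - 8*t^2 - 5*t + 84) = t^2 - 4*t - 21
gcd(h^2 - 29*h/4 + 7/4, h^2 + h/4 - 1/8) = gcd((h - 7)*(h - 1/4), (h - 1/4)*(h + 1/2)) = h - 1/4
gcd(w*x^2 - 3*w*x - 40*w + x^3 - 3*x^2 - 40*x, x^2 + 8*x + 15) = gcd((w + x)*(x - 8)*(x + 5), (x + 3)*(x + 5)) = x + 5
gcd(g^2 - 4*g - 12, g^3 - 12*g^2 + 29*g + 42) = g - 6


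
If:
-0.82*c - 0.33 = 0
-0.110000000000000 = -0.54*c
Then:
No Solution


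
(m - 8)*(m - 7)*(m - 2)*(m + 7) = m^4 - 10*m^3 - 33*m^2 + 490*m - 784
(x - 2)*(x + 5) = x^2 + 3*x - 10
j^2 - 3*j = j*(j - 3)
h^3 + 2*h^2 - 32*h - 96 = (h - 6)*(h + 4)^2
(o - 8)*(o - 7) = o^2 - 15*o + 56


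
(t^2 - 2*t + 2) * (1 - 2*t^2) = -2*t^4 + 4*t^3 - 3*t^2 - 2*t + 2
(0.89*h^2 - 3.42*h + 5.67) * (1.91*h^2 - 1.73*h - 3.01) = 1.6999*h^4 - 8.0719*h^3 + 14.0674*h^2 + 0.485099999999999*h - 17.0667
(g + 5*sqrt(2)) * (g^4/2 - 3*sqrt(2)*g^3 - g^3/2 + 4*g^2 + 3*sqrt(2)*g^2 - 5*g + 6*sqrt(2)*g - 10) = g^5/2 - sqrt(2)*g^4/2 - g^4/2 - 26*g^3 + sqrt(2)*g^3/2 + 25*g^2 + 26*sqrt(2)*g^2 - 25*sqrt(2)*g + 50*g - 50*sqrt(2)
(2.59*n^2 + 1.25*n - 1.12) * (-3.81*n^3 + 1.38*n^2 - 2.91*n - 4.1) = -9.8679*n^5 - 1.1883*n^4 - 1.5447*n^3 - 15.8021*n^2 - 1.8658*n + 4.592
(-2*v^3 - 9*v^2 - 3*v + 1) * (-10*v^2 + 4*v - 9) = 20*v^5 + 82*v^4 + 12*v^3 + 59*v^2 + 31*v - 9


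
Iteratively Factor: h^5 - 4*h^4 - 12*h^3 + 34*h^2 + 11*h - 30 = (h - 2)*(h^4 - 2*h^3 - 16*h^2 + 2*h + 15) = (h - 2)*(h - 1)*(h^3 - h^2 - 17*h - 15) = (h - 2)*(h - 1)*(h + 3)*(h^2 - 4*h - 5) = (h - 5)*(h - 2)*(h - 1)*(h + 3)*(h + 1)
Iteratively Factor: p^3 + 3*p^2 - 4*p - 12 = (p - 2)*(p^2 + 5*p + 6) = (p - 2)*(p + 2)*(p + 3)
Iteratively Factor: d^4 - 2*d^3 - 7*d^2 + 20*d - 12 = (d + 3)*(d^3 - 5*d^2 + 8*d - 4) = (d - 2)*(d + 3)*(d^2 - 3*d + 2) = (d - 2)*(d - 1)*(d + 3)*(d - 2)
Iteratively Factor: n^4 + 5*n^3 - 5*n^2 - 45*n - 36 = (n + 4)*(n^3 + n^2 - 9*n - 9) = (n + 3)*(n + 4)*(n^2 - 2*n - 3) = (n - 3)*(n + 3)*(n + 4)*(n + 1)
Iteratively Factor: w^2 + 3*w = (w + 3)*(w)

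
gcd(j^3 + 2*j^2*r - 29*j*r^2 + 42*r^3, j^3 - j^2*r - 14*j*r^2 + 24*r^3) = j^2 - 5*j*r + 6*r^2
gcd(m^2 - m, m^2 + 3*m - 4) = m - 1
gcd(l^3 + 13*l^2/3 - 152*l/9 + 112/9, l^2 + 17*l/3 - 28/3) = l^2 + 17*l/3 - 28/3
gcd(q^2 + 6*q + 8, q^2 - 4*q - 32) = q + 4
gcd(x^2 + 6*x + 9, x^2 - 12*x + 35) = 1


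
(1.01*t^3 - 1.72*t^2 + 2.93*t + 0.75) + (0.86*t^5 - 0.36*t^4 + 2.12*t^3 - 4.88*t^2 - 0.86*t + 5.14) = 0.86*t^5 - 0.36*t^4 + 3.13*t^3 - 6.6*t^2 + 2.07*t + 5.89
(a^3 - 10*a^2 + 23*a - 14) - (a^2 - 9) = a^3 - 11*a^2 + 23*a - 5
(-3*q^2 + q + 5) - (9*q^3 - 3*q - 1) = -9*q^3 - 3*q^2 + 4*q + 6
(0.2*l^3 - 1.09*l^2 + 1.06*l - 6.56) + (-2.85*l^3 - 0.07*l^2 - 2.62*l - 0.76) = -2.65*l^3 - 1.16*l^2 - 1.56*l - 7.32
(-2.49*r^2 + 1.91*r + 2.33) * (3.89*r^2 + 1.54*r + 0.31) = -9.6861*r^4 + 3.5953*r^3 + 11.2332*r^2 + 4.1803*r + 0.7223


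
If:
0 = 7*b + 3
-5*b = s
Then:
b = -3/7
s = 15/7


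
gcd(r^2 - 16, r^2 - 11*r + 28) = r - 4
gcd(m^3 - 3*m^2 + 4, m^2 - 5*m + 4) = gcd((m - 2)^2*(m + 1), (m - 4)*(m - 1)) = 1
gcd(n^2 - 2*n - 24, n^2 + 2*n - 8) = n + 4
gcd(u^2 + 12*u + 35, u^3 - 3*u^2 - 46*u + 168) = u + 7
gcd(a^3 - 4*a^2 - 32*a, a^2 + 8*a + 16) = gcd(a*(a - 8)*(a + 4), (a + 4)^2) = a + 4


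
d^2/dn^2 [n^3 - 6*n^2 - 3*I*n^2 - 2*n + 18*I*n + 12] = 6*n - 12 - 6*I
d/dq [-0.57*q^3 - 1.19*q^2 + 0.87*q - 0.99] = -1.71*q^2 - 2.38*q + 0.87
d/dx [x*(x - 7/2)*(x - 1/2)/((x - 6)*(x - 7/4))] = 2*(8*x^4 - 124*x^3 + 486*x^2 - 672*x + 147)/(16*x^4 - 248*x^3 + 1297*x^2 - 2604*x + 1764)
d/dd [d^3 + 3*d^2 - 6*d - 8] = 3*d^2 + 6*d - 6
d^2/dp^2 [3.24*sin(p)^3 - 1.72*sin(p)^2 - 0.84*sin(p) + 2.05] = -29.16*sin(p)^3 + 6.88*sin(p)^2 + 20.28*sin(p) - 3.44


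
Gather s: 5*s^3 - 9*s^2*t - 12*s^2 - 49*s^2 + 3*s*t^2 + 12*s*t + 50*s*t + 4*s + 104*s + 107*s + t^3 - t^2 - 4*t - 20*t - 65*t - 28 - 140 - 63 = 5*s^3 + s^2*(-9*t - 61) + s*(3*t^2 + 62*t + 215) + t^3 - t^2 - 89*t - 231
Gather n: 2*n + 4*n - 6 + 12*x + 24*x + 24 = 6*n + 36*x + 18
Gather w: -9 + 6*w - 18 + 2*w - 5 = 8*w - 32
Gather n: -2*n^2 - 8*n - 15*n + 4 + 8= -2*n^2 - 23*n + 12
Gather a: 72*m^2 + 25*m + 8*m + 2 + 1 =72*m^2 + 33*m + 3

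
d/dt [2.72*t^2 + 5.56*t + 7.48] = 5.44*t + 5.56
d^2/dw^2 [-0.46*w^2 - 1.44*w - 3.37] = -0.920000000000000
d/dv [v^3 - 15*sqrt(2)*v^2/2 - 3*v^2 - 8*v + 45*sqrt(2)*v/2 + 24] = 3*v^2 - 15*sqrt(2)*v - 6*v - 8 + 45*sqrt(2)/2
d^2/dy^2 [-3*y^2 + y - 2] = -6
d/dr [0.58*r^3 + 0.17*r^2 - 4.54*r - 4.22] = 1.74*r^2 + 0.34*r - 4.54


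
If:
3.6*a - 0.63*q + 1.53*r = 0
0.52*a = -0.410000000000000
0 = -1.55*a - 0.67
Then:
No Solution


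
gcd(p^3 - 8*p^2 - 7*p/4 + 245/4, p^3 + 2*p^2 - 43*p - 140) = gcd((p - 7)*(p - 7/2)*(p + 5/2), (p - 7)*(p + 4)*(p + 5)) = p - 7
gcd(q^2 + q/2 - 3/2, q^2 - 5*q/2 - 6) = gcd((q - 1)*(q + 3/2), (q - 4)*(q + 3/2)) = q + 3/2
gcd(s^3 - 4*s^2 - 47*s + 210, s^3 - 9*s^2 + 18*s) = s - 6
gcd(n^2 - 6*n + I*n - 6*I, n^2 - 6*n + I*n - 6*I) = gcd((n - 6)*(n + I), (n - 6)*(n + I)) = n^2 + n*(-6 + I) - 6*I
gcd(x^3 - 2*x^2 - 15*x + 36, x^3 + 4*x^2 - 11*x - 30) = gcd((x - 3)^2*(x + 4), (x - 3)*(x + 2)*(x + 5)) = x - 3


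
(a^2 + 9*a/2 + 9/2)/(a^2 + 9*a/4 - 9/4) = 2*(2*a + 3)/(4*a - 3)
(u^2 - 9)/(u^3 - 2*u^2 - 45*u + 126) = (u + 3)/(u^2 + u - 42)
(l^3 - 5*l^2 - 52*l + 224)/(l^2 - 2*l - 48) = (l^2 + 3*l - 28)/(l + 6)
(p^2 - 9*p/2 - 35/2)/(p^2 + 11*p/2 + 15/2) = (p - 7)/(p + 3)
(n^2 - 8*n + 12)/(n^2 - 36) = (n - 2)/(n + 6)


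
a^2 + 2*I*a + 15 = (a - 3*I)*(a + 5*I)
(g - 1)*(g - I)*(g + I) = g^3 - g^2 + g - 1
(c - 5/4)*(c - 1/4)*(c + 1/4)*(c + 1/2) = c^4 - 3*c^3/4 - 11*c^2/16 + 3*c/64 + 5/128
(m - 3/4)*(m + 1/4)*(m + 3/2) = m^3 + m^2 - 15*m/16 - 9/32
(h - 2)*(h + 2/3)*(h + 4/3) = h^3 - 28*h/9 - 16/9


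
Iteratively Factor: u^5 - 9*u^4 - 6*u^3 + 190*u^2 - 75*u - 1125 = (u + 3)*(u^4 - 12*u^3 + 30*u^2 + 100*u - 375) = (u - 5)*(u + 3)*(u^3 - 7*u^2 - 5*u + 75) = (u - 5)^2*(u + 3)*(u^2 - 2*u - 15) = (u - 5)^2*(u + 3)^2*(u - 5)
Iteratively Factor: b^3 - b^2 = (b)*(b^2 - b) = b*(b - 1)*(b)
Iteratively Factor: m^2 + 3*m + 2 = (m + 2)*(m + 1)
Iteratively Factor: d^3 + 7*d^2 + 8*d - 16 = (d + 4)*(d^2 + 3*d - 4) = (d - 1)*(d + 4)*(d + 4)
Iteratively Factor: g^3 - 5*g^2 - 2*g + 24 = (g - 4)*(g^2 - g - 6) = (g - 4)*(g - 3)*(g + 2)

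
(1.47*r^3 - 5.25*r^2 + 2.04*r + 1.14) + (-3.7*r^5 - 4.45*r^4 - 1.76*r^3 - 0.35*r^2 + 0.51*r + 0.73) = -3.7*r^5 - 4.45*r^4 - 0.29*r^3 - 5.6*r^2 + 2.55*r + 1.87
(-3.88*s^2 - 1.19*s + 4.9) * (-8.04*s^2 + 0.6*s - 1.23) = 31.1952*s^4 + 7.2396*s^3 - 35.3376*s^2 + 4.4037*s - 6.027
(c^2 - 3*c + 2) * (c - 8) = c^3 - 11*c^2 + 26*c - 16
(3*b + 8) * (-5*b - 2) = -15*b^2 - 46*b - 16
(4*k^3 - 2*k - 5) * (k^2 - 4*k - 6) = 4*k^5 - 16*k^4 - 26*k^3 + 3*k^2 + 32*k + 30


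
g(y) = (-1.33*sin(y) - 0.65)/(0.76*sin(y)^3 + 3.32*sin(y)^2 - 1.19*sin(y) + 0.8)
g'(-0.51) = -0.56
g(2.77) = -1.35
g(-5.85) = -1.28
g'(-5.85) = 1.19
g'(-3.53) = -0.93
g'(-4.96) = 0.20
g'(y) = (-1.33*sin(y) - 0.65)*(-2.28*sin(y)^2*cos(y) - 6.64*sin(y)*cos(y) + 1.19*cos(y))/(0.76*sin(y)^3 + 3.32*sin(y)^2 - 1.19*sin(y) + 0.8)^2 - 1.33*cos(y)/(0.76*sin(y)^3 + 3.32*sin(y)^2 - 1.19*sin(y) + 0.8)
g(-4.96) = -0.56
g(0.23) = -1.34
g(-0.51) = -0.00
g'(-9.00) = 0.77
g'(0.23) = -1.01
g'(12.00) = -0.45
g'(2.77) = -0.79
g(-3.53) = -1.33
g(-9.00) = -0.06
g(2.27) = -0.77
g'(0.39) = 0.94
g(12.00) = 0.03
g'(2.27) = -0.79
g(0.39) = -1.33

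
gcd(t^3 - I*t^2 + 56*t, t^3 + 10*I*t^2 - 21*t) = t^2 + 7*I*t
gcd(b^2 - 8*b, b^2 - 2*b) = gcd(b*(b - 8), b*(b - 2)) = b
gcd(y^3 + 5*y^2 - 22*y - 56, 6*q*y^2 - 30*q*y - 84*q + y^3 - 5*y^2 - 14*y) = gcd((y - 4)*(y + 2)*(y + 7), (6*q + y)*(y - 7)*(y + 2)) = y + 2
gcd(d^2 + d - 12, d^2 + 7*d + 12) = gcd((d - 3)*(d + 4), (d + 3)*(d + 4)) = d + 4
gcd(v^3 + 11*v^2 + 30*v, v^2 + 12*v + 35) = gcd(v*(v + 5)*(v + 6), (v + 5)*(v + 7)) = v + 5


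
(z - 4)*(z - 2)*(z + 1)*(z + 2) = z^4 - 3*z^3 - 8*z^2 + 12*z + 16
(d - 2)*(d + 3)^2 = d^3 + 4*d^2 - 3*d - 18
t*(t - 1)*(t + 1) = t^3 - t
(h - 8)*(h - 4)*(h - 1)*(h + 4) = h^4 - 9*h^3 - 8*h^2 + 144*h - 128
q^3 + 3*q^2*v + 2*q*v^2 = q*(q + v)*(q + 2*v)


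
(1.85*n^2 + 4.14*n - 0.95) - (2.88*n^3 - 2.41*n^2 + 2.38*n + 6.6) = -2.88*n^3 + 4.26*n^2 + 1.76*n - 7.55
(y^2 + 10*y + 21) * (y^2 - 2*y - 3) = y^4 + 8*y^3 - 2*y^2 - 72*y - 63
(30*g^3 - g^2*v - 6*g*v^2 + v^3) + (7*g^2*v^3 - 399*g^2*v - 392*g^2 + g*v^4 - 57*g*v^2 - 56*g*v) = 30*g^3 + 7*g^2*v^3 - 400*g^2*v - 392*g^2 + g*v^4 - 63*g*v^2 - 56*g*v + v^3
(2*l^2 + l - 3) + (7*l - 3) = 2*l^2 + 8*l - 6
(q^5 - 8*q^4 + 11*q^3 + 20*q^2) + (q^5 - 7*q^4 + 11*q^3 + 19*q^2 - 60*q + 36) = 2*q^5 - 15*q^4 + 22*q^3 + 39*q^2 - 60*q + 36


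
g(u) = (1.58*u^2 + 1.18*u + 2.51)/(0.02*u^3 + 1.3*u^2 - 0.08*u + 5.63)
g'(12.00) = -0.02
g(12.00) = 1.08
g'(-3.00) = -0.15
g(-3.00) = 0.77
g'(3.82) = 0.02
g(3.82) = 1.18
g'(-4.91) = -0.09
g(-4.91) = 0.99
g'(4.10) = 0.01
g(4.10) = 1.19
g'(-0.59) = -0.01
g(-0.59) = 0.39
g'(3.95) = 0.02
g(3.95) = 1.19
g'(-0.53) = 0.01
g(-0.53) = 0.39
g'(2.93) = 0.07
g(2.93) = 1.14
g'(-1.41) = -0.18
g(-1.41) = 0.48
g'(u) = (3.16*u + 1.18)/(0.02*u^3 + 1.3*u^2 - 0.08*u + 5.63) + (-0.06*u^2 - 2.6*u + 0.08)*(1.58*u^2 + 1.18*u + 2.51)/(0.02*u^3 + 1.3*u^2 - 0.08*u + 5.63)^2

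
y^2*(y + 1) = y^3 + y^2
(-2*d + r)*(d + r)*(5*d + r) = -10*d^3 - 7*d^2*r + 4*d*r^2 + r^3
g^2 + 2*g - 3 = (g - 1)*(g + 3)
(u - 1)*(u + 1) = u^2 - 1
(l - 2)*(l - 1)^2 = l^3 - 4*l^2 + 5*l - 2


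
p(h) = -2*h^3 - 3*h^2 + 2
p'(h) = -6*h^2 - 6*h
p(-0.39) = 1.66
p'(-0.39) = 1.43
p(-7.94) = 814.00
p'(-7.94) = -330.62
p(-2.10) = 7.29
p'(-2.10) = -13.86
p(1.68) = -15.95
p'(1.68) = -27.01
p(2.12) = -30.54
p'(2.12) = -39.69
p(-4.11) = 90.18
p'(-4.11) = -76.69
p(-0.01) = 2.00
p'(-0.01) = 0.06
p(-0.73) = 1.18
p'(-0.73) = 1.18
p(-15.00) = 6077.00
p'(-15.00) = -1260.00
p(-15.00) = 6077.00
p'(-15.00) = -1260.00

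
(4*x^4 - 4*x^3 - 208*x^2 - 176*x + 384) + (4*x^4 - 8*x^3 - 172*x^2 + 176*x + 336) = 8*x^4 - 12*x^3 - 380*x^2 + 720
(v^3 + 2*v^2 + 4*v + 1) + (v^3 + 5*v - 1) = 2*v^3 + 2*v^2 + 9*v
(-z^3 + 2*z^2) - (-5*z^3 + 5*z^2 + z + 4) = 4*z^3 - 3*z^2 - z - 4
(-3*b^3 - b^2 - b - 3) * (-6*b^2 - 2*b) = 18*b^5 + 12*b^4 + 8*b^3 + 20*b^2 + 6*b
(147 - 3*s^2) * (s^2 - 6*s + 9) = -3*s^4 + 18*s^3 + 120*s^2 - 882*s + 1323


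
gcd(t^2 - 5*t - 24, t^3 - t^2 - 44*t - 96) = t^2 - 5*t - 24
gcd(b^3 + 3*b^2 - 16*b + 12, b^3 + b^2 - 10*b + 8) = b^2 - 3*b + 2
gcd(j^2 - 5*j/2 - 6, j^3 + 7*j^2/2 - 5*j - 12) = j + 3/2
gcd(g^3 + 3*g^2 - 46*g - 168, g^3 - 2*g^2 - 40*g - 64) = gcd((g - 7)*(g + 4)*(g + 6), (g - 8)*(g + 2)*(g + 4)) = g + 4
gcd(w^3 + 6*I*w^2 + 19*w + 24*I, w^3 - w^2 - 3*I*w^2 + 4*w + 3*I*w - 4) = w + I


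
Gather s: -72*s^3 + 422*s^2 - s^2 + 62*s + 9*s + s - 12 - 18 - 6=-72*s^3 + 421*s^2 + 72*s - 36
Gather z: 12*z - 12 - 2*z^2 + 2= -2*z^2 + 12*z - 10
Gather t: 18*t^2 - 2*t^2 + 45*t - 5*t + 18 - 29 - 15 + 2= 16*t^2 + 40*t - 24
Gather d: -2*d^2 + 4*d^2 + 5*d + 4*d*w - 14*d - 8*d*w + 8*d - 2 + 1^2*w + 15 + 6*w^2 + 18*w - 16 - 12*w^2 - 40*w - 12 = 2*d^2 + d*(-4*w - 1) - 6*w^2 - 21*w - 15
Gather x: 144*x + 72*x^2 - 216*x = 72*x^2 - 72*x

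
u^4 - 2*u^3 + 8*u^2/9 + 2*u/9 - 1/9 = (u - 1)^2*(u - 1/3)*(u + 1/3)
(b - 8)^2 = b^2 - 16*b + 64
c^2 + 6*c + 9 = (c + 3)^2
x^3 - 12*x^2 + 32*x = x*(x - 8)*(x - 4)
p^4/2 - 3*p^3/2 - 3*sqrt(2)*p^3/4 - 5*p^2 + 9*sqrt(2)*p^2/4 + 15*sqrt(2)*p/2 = p*(p/2 + 1)*(p - 5)*(p - 3*sqrt(2)/2)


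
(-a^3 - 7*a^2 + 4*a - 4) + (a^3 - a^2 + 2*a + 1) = -8*a^2 + 6*a - 3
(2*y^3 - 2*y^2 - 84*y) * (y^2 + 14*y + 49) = 2*y^5 + 26*y^4 - 14*y^3 - 1274*y^2 - 4116*y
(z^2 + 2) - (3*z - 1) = z^2 - 3*z + 3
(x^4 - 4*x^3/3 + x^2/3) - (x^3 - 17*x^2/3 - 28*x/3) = x^4 - 7*x^3/3 + 6*x^2 + 28*x/3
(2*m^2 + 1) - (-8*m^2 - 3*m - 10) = 10*m^2 + 3*m + 11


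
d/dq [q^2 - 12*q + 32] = 2*q - 12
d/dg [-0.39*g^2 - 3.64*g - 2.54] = -0.78*g - 3.64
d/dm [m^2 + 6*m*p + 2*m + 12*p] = 2*m + 6*p + 2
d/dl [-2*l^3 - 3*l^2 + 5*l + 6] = -6*l^2 - 6*l + 5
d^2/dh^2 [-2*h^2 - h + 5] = -4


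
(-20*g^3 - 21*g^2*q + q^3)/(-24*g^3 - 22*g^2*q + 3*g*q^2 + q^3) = (-20*g^2 - g*q + q^2)/(-24*g^2 + 2*g*q + q^2)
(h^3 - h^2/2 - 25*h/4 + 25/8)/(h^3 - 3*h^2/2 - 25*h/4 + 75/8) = (2*h - 1)/(2*h - 3)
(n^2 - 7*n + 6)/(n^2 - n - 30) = (n - 1)/(n + 5)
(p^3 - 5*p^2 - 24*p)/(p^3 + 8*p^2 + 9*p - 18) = p*(p - 8)/(p^2 + 5*p - 6)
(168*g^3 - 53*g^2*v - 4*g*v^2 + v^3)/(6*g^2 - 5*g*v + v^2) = (-56*g^2 - g*v + v^2)/(-2*g + v)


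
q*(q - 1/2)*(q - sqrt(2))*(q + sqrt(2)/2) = q^4 - sqrt(2)*q^3/2 - q^3/2 - q^2 + sqrt(2)*q^2/4 + q/2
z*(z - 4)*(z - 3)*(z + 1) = z^4 - 6*z^3 + 5*z^2 + 12*z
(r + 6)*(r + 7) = r^2 + 13*r + 42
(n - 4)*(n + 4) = n^2 - 16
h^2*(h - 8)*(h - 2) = h^4 - 10*h^3 + 16*h^2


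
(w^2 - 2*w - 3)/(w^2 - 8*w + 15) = (w + 1)/(w - 5)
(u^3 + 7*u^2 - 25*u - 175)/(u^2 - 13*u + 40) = (u^2 + 12*u + 35)/(u - 8)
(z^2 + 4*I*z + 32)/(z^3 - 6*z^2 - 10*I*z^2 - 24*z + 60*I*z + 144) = (z + 8*I)/(z^2 - 6*z*(1 + I) + 36*I)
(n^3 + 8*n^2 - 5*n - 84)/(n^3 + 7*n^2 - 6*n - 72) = (n + 7)/(n + 6)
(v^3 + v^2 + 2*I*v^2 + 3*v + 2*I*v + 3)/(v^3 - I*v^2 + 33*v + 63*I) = (v^2 + v*(1 - I) - I)/(v^2 - 4*I*v + 21)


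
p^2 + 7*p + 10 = (p + 2)*(p + 5)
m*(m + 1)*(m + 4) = m^3 + 5*m^2 + 4*m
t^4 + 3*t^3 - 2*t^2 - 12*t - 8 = (t - 2)*(t + 1)*(t + 2)^2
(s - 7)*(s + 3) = s^2 - 4*s - 21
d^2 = d^2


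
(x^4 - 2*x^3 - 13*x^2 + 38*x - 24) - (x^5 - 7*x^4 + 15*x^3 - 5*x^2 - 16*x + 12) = -x^5 + 8*x^4 - 17*x^3 - 8*x^2 + 54*x - 36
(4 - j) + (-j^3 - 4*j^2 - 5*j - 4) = -j^3 - 4*j^2 - 6*j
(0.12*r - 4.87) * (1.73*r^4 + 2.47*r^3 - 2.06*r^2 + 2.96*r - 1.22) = 0.2076*r^5 - 8.1287*r^4 - 12.2761*r^3 + 10.3874*r^2 - 14.5616*r + 5.9414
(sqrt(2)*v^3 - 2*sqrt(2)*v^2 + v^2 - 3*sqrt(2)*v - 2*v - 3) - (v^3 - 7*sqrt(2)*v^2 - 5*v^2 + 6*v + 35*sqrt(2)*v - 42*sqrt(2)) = -v^3 + sqrt(2)*v^3 + 6*v^2 + 5*sqrt(2)*v^2 - 38*sqrt(2)*v - 8*v - 3 + 42*sqrt(2)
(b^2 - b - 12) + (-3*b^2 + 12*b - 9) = -2*b^2 + 11*b - 21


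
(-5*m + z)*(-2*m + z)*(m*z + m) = 10*m^3*z + 10*m^3 - 7*m^2*z^2 - 7*m^2*z + m*z^3 + m*z^2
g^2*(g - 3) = g^3 - 3*g^2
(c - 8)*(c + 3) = c^2 - 5*c - 24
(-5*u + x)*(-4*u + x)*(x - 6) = 20*u^2*x - 120*u^2 - 9*u*x^2 + 54*u*x + x^3 - 6*x^2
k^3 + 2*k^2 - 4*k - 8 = (k - 2)*(k + 2)^2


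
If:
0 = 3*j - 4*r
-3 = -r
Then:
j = 4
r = 3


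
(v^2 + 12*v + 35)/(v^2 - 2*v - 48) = (v^2 + 12*v + 35)/(v^2 - 2*v - 48)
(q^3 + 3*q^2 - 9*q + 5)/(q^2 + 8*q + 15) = (q^2 - 2*q + 1)/(q + 3)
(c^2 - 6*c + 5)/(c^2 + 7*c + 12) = (c^2 - 6*c + 5)/(c^2 + 7*c + 12)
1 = 1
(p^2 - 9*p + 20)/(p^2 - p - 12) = (p - 5)/(p + 3)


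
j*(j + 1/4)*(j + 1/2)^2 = j^4 + 5*j^3/4 + j^2/2 + j/16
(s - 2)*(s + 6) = s^2 + 4*s - 12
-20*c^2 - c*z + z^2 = (-5*c + z)*(4*c + z)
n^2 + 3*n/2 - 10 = (n - 5/2)*(n + 4)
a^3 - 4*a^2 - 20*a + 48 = (a - 6)*(a - 2)*(a + 4)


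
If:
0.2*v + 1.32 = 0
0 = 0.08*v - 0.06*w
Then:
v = -6.60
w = -8.80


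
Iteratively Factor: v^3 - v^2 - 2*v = (v)*(v^2 - v - 2) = v*(v + 1)*(v - 2)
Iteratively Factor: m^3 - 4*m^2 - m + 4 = (m - 1)*(m^2 - 3*m - 4) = (m - 1)*(m + 1)*(m - 4)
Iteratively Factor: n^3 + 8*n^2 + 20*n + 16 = (n + 2)*(n^2 + 6*n + 8) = (n + 2)^2*(n + 4)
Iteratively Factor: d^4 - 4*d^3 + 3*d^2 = (d - 1)*(d^3 - 3*d^2) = d*(d - 1)*(d^2 - 3*d) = d*(d - 3)*(d - 1)*(d)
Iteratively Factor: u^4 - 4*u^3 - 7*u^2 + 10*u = (u - 5)*(u^3 + u^2 - 2*u) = u*(u - 5)*(u^2 + u - 2) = u*(u - 5)*(u - 1)*(u + 2)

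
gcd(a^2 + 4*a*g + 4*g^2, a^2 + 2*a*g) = a + 2*g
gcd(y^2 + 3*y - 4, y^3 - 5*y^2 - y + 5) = y - 1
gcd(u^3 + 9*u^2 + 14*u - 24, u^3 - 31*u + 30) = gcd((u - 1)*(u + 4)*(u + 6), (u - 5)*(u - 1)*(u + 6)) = u^2 + 5*u - 6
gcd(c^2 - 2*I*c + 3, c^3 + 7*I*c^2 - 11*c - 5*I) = c + I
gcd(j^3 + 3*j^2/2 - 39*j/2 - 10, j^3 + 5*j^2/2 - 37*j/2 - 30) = j^2 + j - 20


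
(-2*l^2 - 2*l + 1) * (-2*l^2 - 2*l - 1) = 4*l^4 + 8*l^3 + 4*l^2 - 1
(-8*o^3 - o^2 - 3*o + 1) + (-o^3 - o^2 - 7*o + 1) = -9*o^3 - 2*o^2 - 10*o + 2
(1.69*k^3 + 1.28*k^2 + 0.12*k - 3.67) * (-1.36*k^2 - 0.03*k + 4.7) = -2.2984*k^5 - 1.7915*k^4 + 7.7414*k^3 + 11.0036*k^2 + 0.6741*k - 17.249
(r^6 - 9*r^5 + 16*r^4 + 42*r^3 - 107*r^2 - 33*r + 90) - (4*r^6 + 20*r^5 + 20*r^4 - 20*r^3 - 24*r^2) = -3*r^6 - 29*r^5 - 4*r^4 + 62*r^3 - 83*r^2 - 33*r + 90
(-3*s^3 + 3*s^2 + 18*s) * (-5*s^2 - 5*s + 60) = 15*s^5 - 285*s^3 + 90*s^2 + 1080*s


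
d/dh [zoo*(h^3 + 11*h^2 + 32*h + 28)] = zoo*(h^2 + h + 1)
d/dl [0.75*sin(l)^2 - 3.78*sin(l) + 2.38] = (1.5*sin(l) - 3.78)*cos(l)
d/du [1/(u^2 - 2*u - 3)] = 2*(1 - u)/(-u^2 + 2*u + 3)^2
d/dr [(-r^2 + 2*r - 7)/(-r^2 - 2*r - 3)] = 4*(r^2 - 2*r - 5)/(r^4 + 4*r^3 + 10*r^2 + 12*r + 9)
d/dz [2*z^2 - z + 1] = 4*z - 1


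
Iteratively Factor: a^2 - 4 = (a - 2)*(a + 2)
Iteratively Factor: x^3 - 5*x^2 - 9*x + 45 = (x - 3)*(x^2 - 2*x - 15) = (x - 3)*(x + 3)*(x - 5)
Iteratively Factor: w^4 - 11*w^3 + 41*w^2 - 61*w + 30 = (w - 5)*(w^3 - 6*w^2 + 11*w - 6) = (w - 5)*(w - 1)*(w^2 - 5*w + 6) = (w - 5)*(w - 2)*(w - 1)*(w - 3)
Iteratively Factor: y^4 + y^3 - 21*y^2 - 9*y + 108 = (y + 4)*(y^3 - 3*y^2 - 9*y + 27) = (y + 3)*(y + 4)*(y^2 - 6*y + 9) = (y - 3)*(y + 3)*(y + 4)*(y - 3)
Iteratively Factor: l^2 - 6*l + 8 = (l - 2)*(l - 4)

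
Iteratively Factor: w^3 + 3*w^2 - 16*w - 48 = (w + 3)*(w^2 - 16) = (w + 3)*(w + 4)*(w - 4)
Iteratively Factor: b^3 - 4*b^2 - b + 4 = (b - 1)*(b^2 - 3*b - 4) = (b - 4)*(b - 1)*(b + 1)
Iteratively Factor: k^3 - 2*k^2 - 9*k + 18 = (k - 3)*(k^2 + k - 6) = (k - 3)*(k - 2)*(k + 3)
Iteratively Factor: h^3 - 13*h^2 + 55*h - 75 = (h - 3)*(h^2 - 10*h + 25) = (h - 5)*(h - 3)*(h - 5)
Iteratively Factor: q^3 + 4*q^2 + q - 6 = (q - 1)*(q^2 + 5*q + 6) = (q - 1)*(q + 2)*(q + 3)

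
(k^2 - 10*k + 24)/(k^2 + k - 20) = (k - 6)/(k + 5)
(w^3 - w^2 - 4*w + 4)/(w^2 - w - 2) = (w^2 + w - 2)/(w + 1)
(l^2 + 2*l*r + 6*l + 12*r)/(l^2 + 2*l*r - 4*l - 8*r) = (l + 6)/(l - 4)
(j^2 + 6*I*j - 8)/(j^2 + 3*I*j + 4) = (j + 2*I)/(j - I)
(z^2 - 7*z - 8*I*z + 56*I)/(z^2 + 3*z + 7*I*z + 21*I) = (z^2 - z*(7 + 8*I) + 56*I)/(z^2 + z*(3 + 7*I) + 21*I)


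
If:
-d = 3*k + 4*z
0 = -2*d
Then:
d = 0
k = -4*z/3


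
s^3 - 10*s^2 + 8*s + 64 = (s - 8)*(s - 4)*(s + 2)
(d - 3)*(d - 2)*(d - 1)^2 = d^4 - 7*d^3 + 17*d^2 - 17*d + 6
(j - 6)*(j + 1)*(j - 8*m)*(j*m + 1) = j^4*m - 8*j^3*m^2 - 5*j^3*m + j^3 + 40*j^2*m^2 - 14*j^2*m - 5*j^2 + 48*j*m^2 + 40*j*m - 6*j + 48*m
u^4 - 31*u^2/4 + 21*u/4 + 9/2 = (u - 2)*(u - 3/2)*(u + 1/2)*(u + 3)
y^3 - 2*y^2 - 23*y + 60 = (y - 4)*(y - 3)*(y + 5)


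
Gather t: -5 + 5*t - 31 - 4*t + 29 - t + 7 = 0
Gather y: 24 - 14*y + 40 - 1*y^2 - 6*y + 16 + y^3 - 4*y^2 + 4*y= y^3 - 5*y^2 - 16*y + 80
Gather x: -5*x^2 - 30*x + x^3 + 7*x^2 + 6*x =x^3 + 2*x^2 - 24*x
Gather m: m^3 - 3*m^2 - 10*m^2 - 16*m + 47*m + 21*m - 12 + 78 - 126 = m^3 - 13*m^2 + 52*m - 60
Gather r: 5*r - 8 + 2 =5*r - 6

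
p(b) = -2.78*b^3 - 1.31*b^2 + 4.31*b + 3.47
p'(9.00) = -694.81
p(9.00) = -2090.47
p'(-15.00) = -1832.89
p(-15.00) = 9026.57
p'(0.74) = -2.20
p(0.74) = 4.82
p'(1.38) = -15.19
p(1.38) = -0.38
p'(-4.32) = -140.02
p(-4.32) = 184.53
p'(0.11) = 3.92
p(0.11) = 3.92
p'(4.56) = -181.06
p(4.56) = -267.71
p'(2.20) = -41.82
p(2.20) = -22.99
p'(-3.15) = -70.19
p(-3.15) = 63.79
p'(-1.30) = -6.38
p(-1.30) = 1.76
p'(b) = -8.34*b^2 - 2.62*b + 4.31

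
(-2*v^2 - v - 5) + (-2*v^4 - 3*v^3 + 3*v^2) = -2*v^4 - 3*v^3 + v^2 - v - 5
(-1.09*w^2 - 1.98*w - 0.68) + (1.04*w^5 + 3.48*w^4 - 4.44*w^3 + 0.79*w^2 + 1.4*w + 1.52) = 1.04*w^5 + 3.48*w^4 - 4.44*w^3 - 0.3*w^2 - 0.58*w + 0.84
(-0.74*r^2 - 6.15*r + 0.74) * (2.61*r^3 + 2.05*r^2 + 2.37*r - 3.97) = -1.9314*r^5 - 17.5685*r^4 - 12.4299*r^3 - 10.1207*r^2 + 26.1693*r - 2.9378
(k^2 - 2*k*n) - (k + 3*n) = k^2 - 2*k*n - k - 3*n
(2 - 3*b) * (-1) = 3*b - 2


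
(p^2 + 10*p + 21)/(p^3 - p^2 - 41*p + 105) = (p + 3)/(p^2 - 8*p + 15)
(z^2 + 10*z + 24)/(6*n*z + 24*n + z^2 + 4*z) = (z + 6)/(6*n + z)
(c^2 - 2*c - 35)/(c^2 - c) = (c^2 - 2*c - 35)/(c*(c - 1))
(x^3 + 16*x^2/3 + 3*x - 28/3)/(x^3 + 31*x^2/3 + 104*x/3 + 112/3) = (x - 1)/(x + 4)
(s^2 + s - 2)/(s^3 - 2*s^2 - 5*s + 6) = 1/(s - 3)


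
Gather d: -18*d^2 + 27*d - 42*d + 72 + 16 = -18*d^2 - 15*d + 88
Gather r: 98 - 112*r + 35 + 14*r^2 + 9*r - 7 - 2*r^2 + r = 12*r^2 - 102*r + 126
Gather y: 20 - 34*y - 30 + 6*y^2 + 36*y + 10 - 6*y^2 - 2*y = 0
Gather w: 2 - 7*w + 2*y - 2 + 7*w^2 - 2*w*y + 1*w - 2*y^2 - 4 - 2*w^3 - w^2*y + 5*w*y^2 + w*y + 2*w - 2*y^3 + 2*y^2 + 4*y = -2*w^3 + w^2*(7 - y) + w*(5*y^2 - y - 4) - 2*y^3 + 6*y - 4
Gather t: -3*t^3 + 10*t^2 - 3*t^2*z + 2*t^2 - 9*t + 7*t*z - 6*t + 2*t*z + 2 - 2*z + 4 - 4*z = -3*t^3 + t^2*(12 - 3*z) + t*(9*z - 15) - 6*z + 6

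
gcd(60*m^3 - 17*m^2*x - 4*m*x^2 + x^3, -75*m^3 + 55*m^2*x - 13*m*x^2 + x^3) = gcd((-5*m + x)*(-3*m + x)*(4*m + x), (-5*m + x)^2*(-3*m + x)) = 15*m^2 - 8*m*x + x^2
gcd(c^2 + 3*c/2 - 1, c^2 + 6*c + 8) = c + 2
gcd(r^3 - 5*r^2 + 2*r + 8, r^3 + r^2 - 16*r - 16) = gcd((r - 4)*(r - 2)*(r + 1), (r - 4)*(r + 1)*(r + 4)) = r^2 - 3*r - 4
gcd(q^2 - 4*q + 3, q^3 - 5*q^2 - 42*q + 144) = q - 3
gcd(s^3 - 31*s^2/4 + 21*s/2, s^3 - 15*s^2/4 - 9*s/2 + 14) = s - 7/4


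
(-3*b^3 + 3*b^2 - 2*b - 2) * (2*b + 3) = -6*b^4 - 3*b^3 + 5*b^2 - 10*b - 6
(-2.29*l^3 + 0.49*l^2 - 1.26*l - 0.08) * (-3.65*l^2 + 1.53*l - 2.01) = 8.3585*l^5 - 5.2922*l^4 + 9.9516*l^3 - 2.6207*l^2 + 2.4102*l + 0.1608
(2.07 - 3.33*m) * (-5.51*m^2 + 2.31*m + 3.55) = 18.3483*m^3 - 19.098*m^2 - 7.0398*m + 7.3485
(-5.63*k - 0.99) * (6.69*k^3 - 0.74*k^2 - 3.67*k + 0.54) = -37.6647*k^4 - 2.4569*k^3 + 21.3947*k^2 + 0.5931*k - 0.5346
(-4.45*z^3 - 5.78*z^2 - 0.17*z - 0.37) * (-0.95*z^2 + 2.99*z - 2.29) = 4.2275*z^5 - 7.8145*z^4 - 6.9302*z^3 + 13.0794*z^2 - 0.717*z + 0.8473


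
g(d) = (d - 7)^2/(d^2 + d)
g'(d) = (-2*d - 1)*(d - 7)^2/(d^2 + d)^2 + (2*d - 14)/(d^2 + d)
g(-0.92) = -852.26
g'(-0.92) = 9942.11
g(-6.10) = 5.52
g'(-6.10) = 1.14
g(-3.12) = 15.48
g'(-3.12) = 9.21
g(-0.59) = -238.15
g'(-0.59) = 239.96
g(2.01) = 4.12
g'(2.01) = -5.06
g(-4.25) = 9.16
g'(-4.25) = 3.35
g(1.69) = 6.20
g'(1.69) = -8.31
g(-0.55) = -230.31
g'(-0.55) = 154.07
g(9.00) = 0.04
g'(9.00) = 0.04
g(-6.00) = 5.63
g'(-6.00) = 1.20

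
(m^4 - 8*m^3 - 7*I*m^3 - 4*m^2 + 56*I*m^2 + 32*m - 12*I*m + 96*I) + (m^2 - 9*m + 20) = m^4 - 8*m^3 - 7*I*m^3 - 3*m^2 + 56*I*m^2 + 23*m - 12*I*m + 20 + 96*I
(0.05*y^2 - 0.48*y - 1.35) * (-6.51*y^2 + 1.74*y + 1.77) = -0.3255*y^4 + 3.2118*y^3 + 8.0418*y^2 - 3.1986*y - 2.3895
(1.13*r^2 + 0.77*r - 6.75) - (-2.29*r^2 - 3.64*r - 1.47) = 3.42*r^2 + 4.41*r - 5.28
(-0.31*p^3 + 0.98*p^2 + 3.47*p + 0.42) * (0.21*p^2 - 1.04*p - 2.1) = -0.0651*p^5 + 0.5282*p^4 + 0.3605*p^3 - 5.5786*p^2 - 7.7238*p - 0.882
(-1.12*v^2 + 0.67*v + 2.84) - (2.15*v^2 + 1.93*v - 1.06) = -3.27*v^2 - 1.26*v + 3.9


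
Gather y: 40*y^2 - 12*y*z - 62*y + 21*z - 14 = 40*y^2 + y*(-12*z - 62) + 21*z - 14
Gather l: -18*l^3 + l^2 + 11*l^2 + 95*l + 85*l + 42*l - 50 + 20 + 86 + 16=-18*l^3 + 12*l^2 + 222*l + 72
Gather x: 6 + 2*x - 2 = 2*x + 4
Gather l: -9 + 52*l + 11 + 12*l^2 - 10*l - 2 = 12*l^2 + 42*l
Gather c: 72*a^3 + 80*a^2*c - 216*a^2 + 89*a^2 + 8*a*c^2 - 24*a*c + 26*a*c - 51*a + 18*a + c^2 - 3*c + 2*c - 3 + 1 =72*a^3 - 127*a^2 - 33*a + c^2*(8*a + 1) + c*(80*a^2 + 2*a - 1) - 2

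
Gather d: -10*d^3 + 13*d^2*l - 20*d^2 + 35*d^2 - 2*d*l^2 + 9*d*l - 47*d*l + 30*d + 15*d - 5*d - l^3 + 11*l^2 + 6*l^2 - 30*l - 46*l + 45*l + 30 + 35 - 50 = -10*d^3 + d^2*(13*l + 15) + d*(-2*l^2 - 38*l + 40) - l^3 + 17*l^2 - 31*l + 15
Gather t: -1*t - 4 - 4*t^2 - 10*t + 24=-4*t^2 - 11*t + 20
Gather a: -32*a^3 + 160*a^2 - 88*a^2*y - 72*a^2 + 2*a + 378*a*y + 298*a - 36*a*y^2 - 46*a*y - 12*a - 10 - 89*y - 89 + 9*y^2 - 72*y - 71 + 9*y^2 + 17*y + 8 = -32*a^3 + a^2*(88 - 88*y) + a*(-36*y^2 + 332*y + 288) + 18*y^2 - 144*y - 162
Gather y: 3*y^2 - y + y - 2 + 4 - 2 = 3*y^2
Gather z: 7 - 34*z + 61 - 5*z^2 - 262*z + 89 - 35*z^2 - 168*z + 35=-40*z^2 - 464*z + 192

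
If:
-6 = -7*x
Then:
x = 6/7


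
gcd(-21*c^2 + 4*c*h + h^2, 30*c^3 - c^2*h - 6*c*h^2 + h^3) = 3*c - h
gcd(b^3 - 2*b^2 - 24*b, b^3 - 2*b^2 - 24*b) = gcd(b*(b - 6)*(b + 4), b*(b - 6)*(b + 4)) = b^3 - 2*b^2 - 24*b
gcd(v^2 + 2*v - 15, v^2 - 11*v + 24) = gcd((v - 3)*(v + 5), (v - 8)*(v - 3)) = v - 3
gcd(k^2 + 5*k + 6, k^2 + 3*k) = k + 3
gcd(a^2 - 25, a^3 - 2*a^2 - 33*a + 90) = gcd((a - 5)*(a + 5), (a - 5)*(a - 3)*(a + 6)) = a - 5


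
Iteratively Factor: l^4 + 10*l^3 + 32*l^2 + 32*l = (l + 4)*(l^3 + 6*l^2 + 8*l) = l*(l + 4)*(l^2 + 6*l + 8) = l*(l + 2)*(l + 4)*(l + 4)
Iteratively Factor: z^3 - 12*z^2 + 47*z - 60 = (z - 4)*(z^2 - 8*z + 15) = (z - 5)*(z - 4)*(z - 3)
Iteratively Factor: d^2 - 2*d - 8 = (d - 4)*(d + 2)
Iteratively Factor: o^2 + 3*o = (o + 3)*(o)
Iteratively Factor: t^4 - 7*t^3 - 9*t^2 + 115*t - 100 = (t - 5)*(t^3 - 2*t^2 - 19*t + 20) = (t - 5)*(t + 4)*(t^2 - 6*t + 5) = (t - 5)*(t - 1)*(t + 4)*(t - 5)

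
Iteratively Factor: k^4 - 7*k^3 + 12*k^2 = (k)*(k^3 - 7*k^2 + 12*k) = k^2*(k^2 - 7*k + 12) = k^2*(k - 3)*(k - 4)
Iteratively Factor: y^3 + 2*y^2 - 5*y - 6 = (y + 3)*(y^2 - y - 2) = (y + 1)*(y + 3)*(y - 2)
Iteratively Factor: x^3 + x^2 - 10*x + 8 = (x - 1)*(x^2 + 2*x - 8) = (x - 1)*(x + 4)*(x - 2)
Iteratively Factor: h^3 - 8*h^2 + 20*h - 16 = (h - 4)*(h^2 - 4*h + 4) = (h - 4)*(h - 2)*(h - 2)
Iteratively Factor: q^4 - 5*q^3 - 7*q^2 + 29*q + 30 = (q + 2)*(q^3 - 7*q^2 + 7*q + 15) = (q - 5)*(q + 2)*(q^2 - 2*q - 3) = (q - 5)*(q - 3)*(q + 2)*(q + 1)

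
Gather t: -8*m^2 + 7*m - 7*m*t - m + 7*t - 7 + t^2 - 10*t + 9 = -8*m^2 + 6*m + t^2 + t*(-7*m - 3) + 2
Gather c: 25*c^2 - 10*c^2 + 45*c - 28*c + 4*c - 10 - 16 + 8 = 15*c^2 + 21*c - 18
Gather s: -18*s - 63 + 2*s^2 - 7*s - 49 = 2*s^2 - 25*s - 112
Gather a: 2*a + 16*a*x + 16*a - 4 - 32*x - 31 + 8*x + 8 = a*(16*x + 18) - 24*x - 27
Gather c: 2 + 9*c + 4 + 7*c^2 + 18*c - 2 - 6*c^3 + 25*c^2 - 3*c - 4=-6*c^3 + 32*c^2 + 24*c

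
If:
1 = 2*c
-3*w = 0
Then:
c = 1/2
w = 0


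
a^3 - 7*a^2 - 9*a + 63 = (a - 7)*(a - 3)*(a + 3)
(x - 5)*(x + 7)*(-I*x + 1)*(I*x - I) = x^4 + x^3 + I*x^3 - 37*x^2 + I*x^2 + 35*x - 37*I*x + 35*I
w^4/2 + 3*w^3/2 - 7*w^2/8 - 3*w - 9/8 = (w/2 + 1/2)*(w - 3/2)*(w + 1/2)*(w + 3)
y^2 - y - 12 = (y - 4)*(y + 3)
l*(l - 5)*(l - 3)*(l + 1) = l^4 - 7*l^3 + 7*l^2 + 15*l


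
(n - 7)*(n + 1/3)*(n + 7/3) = n^3 - 13*n^2/3 - 161*n/9 - 49/9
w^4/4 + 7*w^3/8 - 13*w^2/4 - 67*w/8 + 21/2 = (w/4 + 1)*(w - 3)*(w - 1)*(w + 7/2)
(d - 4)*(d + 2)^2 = d^3 - 12*d - 16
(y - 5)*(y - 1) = y^2 - 6*y + 5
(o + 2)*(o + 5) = o^2 + 7*o + 10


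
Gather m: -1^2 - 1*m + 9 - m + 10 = 18 - 2*m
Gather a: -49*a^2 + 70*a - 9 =-49*a^2 + 70*a - 9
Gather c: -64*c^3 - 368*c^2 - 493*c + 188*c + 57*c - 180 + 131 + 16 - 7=-64*c^3 - 368*c^2 - 248*c - 40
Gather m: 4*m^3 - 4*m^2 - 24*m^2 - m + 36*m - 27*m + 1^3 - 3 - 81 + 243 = 4*m^3 - 28*m^2 + 8*m + 160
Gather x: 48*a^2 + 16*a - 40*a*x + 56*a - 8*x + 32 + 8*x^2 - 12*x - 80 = 48*a^2 + 72*a + 8*x^2 + x*(-40*a - 20) - 48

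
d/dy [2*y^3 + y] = 6*y^2 + 1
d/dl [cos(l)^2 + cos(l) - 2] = -sin(l) - sin(2*l)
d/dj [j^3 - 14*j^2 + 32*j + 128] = 3*j^2 - 28*j + 32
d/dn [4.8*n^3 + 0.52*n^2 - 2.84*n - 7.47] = 14.4*n^2 + 1.04*n - 2.84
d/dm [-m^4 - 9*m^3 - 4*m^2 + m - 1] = -4*m^3 - 27*m^2 - 8*m + 1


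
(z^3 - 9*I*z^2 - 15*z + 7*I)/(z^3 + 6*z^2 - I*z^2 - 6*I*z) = (z^2 - 8*I*z - 7)/(z*(z + 6))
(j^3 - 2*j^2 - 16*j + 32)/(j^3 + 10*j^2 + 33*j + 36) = (j^2 - 6*j + 8)/(j^2 + 6*j + 9)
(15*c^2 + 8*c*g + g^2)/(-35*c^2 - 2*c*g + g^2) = (-3*c - g)/(7*c - g)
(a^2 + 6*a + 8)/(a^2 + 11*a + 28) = (a + 2)/(a + 7)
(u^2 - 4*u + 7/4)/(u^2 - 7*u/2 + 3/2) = (u - 7/2)/(u - 3)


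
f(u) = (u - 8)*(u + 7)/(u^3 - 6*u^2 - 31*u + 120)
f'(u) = (u - 8)*(u + 7)*(-3*u^2 + 12*u + 31)/(u^3 - 6*u^2 - 31*u + 120)^2 + (u - 8)/(u^3 - 6*u^2 - 31*u + 120) + (u + 7)/(u^3 - 6*u^2 - 31*u + 120)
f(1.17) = -0.72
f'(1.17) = -0.37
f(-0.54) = -0.41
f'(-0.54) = -0.09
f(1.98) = -1.26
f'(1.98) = -1.20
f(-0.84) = -0.39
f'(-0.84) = -0.07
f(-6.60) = 0.03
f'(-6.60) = 0.08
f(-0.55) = -0.41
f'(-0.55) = -0.09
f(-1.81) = -0.34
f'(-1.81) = -0.03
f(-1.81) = -0.34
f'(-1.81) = -0.03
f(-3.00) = -0.33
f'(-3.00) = 0.03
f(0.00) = -0.47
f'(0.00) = -0.13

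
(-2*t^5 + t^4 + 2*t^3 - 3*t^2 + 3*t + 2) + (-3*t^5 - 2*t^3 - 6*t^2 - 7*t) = -5*t^5 + t^4 - 9*t^2 - 4*t + 2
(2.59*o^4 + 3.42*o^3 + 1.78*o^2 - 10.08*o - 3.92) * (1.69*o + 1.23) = 4.3771*o^5 + 8.9655*o^4 + 7.2148*o^3 - 14.8458*o^2 - 19.0232*o - 4.8216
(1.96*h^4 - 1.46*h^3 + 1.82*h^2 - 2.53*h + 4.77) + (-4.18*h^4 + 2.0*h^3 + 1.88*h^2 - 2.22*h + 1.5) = -2.22*h^4 + 0.54*h^3 + 3.7*h^2 - 4.75*h + 6.27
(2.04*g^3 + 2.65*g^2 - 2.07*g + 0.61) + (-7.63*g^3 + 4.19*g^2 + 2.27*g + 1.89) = -5.59*g^3 + 6.84*g^2 + 0.2*g + 2.5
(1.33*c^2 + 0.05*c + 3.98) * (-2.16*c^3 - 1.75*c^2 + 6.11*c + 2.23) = -2.8728*c^5 - 2.4355*c^4 - 0.557999999999999*c^3 - 3.6936*c^2 + 24.4293*c + 8.8754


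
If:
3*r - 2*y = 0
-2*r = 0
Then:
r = 0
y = 0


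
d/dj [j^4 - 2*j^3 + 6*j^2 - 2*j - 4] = 4*j^3 - 6*j^2 + 12*j - 2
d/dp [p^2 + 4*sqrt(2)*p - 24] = 2*p + 4*sqrt(2)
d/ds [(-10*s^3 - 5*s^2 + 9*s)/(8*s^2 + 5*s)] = (-80*s^2 - 100*s - 97)/(64*s^2 + 80*s + 25)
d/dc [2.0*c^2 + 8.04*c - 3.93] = 4.0*c + 8.04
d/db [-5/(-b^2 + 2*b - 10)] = 10*(1 - b)/(b^2 - 2*b + 10)^2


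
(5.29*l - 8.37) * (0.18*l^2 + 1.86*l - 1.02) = 0.9522*l^3 + 8.3328*l^2 - 20.964*l + 8.5374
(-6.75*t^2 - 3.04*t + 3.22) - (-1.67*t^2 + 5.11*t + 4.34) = -5.08*t^2 - 8.15*t - 1.12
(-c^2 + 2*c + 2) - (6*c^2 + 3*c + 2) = -7*c^2 - c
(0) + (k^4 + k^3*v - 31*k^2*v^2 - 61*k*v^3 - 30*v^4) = k^4 + k^3*v - 31*k^2*v^2 - 61*k*v^3 - 30*v^4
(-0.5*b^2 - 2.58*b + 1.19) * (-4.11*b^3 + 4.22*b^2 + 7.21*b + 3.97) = 2.055*b^5 + 8.4938*b^4 - 19.3835*b^3 - 15.565*b^2 - 1.6627*b + 4.7243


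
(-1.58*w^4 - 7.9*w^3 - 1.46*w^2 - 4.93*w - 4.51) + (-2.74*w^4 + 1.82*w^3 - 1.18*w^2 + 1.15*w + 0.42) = -4.32*w^4 - 6.08*w^3 - 2.64*w^2 - 3.78*w - 4.09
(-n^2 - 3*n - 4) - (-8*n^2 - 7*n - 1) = 7*n^2 + 4*n - 3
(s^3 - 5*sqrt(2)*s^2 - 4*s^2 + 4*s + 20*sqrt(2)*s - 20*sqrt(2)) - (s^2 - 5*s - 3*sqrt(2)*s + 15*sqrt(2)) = s^3 - 5*sqrt(2)*s^2 - 5*s^2 + 9*s + 23*sqrt(2)*s - 35*sqrt(2)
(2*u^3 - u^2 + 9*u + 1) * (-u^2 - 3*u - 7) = -2*u^5 - 5*u^4 - 20*u^3 - 21*u^2 - 66*u - 7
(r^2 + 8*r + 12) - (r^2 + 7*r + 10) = r + 2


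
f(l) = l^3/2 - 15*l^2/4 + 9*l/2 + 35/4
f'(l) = 3*l^2/2 - 15*l/2 + 9/2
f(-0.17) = 7.87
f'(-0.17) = 5.82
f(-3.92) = -96.63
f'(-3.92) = 56.95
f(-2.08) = -21.33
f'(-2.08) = 26.59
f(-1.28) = -4.20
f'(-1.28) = 16.56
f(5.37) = 2.20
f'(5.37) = 7.48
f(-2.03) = -20.02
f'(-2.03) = 25.91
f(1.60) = 8.40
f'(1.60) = -3.66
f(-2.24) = -25.77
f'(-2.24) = 28.83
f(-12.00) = -1449.25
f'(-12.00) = 310.50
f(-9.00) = -700.00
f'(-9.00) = 193.50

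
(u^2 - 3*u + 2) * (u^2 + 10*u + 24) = u^4 + 7*u^3 - 4*u^2 - 52*u + 48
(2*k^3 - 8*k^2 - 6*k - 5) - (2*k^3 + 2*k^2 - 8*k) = -10*k^2 + 2*k - 5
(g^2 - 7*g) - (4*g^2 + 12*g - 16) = -3*g^2 - 19*g + 16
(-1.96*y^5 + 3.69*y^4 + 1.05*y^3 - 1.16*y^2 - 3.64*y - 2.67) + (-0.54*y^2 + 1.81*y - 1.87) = -1.96*y^5 + 3.69*y^4 + 1.05*y^3 - 1.7*y^2 - 1.83*y - 4.54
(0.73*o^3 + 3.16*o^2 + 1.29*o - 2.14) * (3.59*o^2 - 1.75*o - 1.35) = 2.6207*o^5 + 10.0669*o^4 - 1.8844*o^3 - 14.2061*o^2 + 2.0035*o + 2.889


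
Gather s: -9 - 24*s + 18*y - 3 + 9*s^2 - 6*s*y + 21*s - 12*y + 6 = 9*s^2 + s*(-6*y - 3) + 6*y - 6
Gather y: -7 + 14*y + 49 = 14*y + 42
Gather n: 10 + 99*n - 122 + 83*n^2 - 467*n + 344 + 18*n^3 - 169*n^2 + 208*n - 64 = 18*n^3 - 86*n^2 - 160*n + 168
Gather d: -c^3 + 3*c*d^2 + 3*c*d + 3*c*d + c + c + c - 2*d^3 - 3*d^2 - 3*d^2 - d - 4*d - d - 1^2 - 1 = -c^3 + 3*c - 2*d^3 + d^2*(3*c - 6) + d*(6*c - 6) - 2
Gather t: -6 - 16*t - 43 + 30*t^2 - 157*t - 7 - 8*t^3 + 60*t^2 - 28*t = -8*t^3 + 90*t^2 - 201*t - 56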